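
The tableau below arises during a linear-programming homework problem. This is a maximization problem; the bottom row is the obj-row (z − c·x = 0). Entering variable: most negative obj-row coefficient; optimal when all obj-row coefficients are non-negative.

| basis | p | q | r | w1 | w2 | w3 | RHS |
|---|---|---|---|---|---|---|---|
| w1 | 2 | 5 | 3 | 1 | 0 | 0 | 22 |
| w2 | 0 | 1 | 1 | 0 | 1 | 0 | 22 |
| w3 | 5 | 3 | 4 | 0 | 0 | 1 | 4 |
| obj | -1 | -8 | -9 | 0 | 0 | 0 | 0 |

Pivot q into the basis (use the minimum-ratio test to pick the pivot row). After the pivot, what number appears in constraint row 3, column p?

Ratio test on column q — row 1: 22/5 = 22/5; row 2: 22/1 = 22; row 3: 4/3 = 4/3. Minimum is 4/3 at row 3 (w3 leaves); pivot element 3.
Divide row 3 by 3; eliminate column q from the other rows.
In the new row 3, the p entry is the old entry divided by the pivot: 5/3 = 5/3.

5/3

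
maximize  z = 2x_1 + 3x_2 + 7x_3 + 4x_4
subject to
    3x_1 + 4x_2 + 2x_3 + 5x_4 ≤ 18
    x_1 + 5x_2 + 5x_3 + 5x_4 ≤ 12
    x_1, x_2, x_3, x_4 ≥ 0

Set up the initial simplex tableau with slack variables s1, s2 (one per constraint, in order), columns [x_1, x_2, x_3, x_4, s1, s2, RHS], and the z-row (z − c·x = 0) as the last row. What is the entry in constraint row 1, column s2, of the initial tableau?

Slack s2 belongs to constraint 2; its column is the unit vector e_2, so the entry in row 1 is 0.

0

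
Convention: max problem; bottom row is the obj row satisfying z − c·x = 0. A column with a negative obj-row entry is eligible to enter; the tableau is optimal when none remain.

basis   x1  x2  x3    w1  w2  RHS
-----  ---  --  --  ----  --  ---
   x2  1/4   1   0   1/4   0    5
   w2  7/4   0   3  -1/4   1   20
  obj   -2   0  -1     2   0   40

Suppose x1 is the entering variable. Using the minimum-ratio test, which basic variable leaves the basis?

Column x1 entries and ratios — x2: 5/(1/4) = 20; w2: 20/(7/4) = 80/7.
Smallest ratio is 80/7 in the row of w2, so w2 leaves.

w2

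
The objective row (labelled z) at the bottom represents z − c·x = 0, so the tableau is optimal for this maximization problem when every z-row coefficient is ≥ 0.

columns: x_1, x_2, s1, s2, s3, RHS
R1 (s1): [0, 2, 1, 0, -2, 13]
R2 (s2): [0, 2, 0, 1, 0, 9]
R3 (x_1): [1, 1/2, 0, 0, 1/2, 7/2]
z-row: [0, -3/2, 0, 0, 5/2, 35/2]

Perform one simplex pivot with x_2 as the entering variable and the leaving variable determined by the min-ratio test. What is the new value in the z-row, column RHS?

Ratio test on column x_2 — row 1: 13/2 = 13/2; row 2: 9/2 = 9/2; row 3: (7/2)/(1/2) = 7. Minimum is 9/2 at row 2 (s2 leaves); pivot element 2.
Divide row 2 by 2; eliminate column x_2 from the other rows.
z-row update in column RHS: 35/2 − (-3/2)·(9/2) = 97/4.

97/4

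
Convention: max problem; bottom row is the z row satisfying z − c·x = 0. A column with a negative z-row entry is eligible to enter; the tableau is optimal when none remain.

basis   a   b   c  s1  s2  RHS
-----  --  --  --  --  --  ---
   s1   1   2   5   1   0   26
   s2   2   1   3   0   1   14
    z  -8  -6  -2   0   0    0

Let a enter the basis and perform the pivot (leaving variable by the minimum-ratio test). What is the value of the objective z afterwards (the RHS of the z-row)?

56

Ratio test on column a — row 1: 26/1 = 26; row 2: 14/2 = 7. Minimum is 7 at row 2 (s2 leaves); pivot element 2.
Pivot on row 2; the z-row RHS becomes 0 − (-8)·7 = 56.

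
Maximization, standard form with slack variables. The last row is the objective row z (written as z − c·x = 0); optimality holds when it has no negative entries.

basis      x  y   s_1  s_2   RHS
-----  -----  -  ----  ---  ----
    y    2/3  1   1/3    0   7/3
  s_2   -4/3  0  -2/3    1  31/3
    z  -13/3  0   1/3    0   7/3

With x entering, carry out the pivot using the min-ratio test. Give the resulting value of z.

35/2

Ratio test on column x — row 1: (7/3)/(2/3) = 7/2; row 2: entry -4/3 ≤ 0. Minimum is 7/2 at row 1 (y leaves); pivot element 2/3.
Pivot on row 1; the z-row RHS becomes 7/3 − (-13/3)·(7/2) = 35/2.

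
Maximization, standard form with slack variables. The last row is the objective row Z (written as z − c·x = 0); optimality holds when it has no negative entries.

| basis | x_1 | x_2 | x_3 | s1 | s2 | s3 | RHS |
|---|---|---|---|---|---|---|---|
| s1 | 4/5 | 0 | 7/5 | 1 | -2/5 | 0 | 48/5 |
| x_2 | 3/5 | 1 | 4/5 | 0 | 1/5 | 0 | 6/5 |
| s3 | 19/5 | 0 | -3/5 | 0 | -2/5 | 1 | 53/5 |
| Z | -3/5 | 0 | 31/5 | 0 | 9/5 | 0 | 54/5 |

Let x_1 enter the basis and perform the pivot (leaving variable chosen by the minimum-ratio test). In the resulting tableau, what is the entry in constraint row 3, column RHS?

Ratio test on column x_1 — row 1: (48/5)/(4/5) = 12; row 2: (6/5)/(3/5) = 2; row 3: (53/5)/(19/5) = 53/19. Minimum is 2 at row 2 (x_2 leaves); pivot element 3/5.
Divide row 2 by 3/5; eliminate column x_1 from the other rows.
Row 3 update in column RHS: 53/5 − (19/5)·2 = 3.

3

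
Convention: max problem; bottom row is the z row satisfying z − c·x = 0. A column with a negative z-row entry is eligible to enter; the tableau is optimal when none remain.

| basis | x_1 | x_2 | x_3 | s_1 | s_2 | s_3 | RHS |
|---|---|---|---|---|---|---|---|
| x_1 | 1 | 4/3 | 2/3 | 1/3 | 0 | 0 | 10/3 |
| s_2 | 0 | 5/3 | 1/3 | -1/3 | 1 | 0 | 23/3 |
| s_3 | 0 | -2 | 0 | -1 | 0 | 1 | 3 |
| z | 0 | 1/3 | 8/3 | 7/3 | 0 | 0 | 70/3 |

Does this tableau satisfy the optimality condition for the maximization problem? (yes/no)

yes

Every z-row coefficient is ≥ 0, so the tableau is optimal.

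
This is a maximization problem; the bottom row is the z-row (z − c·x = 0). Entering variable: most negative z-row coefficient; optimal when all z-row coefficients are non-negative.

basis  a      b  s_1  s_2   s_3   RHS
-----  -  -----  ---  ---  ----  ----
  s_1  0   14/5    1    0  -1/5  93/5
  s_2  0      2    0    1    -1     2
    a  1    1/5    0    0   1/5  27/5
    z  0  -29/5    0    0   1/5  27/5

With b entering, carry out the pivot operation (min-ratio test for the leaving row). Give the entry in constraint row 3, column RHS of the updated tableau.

26/5

Ratio test on column b — row 1: (93/5)/(14/5) = 93/14; row 2: 2/2 = 1; row 3: (27/5)/(1/5) = 27. Minimum is 1 at row 2 (s_2 leaves); pivot element 2.
Divide row 2 by 2; eliminate column b from the other rows.
Row 3 update in column RHS: 27/5 − (1/5)·1 = 26/5.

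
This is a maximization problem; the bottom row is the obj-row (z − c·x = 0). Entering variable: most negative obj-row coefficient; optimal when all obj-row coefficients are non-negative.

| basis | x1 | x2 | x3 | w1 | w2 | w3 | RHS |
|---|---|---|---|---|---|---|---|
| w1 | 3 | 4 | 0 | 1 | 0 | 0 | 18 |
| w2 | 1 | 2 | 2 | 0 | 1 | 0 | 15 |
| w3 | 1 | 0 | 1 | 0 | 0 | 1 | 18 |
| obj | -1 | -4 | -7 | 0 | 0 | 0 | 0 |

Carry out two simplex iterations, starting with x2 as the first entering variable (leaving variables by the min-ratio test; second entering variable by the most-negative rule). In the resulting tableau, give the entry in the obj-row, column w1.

Ratio test on column x2 — row 1: 18/4 = 9/2; row 2: 15/2 = 15/2; row 3: entry 0 ≤ 0. Minimum is 9/2 at row 1 (w1 leaves); pivot element 4.
Divide row 1 by 4; eliminate column x2 from the other rows.
Second iteration: most negative obj-row entry is -7 in column x3, so x3 enters.
Ratio test on column x3 — row 1: entry 0 ≤ 0; row 2: 6/2 = 3; row 3: 18/1 = 18. Minimum is 3 at row 2 (w2 leaves); pivot element 2.
Divide row 2 by 2; eliminate column x3 from the other rows.
After both pivots, the entry at the obj-row, column w1 is -3/4.

-3/4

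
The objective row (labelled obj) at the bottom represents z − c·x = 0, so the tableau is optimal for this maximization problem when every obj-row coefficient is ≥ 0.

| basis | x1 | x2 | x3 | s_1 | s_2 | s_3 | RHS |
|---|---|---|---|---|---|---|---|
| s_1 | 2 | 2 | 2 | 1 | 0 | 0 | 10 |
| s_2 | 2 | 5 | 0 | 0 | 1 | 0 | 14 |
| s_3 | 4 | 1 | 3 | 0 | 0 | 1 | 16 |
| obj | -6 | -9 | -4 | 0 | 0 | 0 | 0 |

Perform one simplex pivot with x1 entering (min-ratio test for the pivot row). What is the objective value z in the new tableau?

Ratio test on column x1 — row 1: 10/2 = 5; row 2: 14/2 = 7; row 3: 16/4 = 4. Minimum is 4 at row 3 (s_3 leaves); pivot element 4.
Pivot on row 3; the obj-row RHS becomes 0 − (-6)·4 = 24.

24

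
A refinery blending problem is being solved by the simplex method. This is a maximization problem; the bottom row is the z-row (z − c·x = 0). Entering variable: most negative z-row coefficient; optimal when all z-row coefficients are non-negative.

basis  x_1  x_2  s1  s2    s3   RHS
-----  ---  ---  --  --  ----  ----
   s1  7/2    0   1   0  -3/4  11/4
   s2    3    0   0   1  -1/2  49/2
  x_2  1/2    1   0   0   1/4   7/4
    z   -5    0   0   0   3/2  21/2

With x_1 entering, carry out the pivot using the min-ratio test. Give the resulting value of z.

Ratio test on column x_1 — row 1: (11/4)/(7/2) = 11/14; row 2: (49/2)/3 = 49/6; row 3: (7/4)/(1/2) = 7/2. Minimum is 11/14 at row 1 (s1 leaves); pivot element 7/2.
Pivot on row 1; the z-row RHS becomes 21/2 − (-5)·(11/14) = 101/7.

101/7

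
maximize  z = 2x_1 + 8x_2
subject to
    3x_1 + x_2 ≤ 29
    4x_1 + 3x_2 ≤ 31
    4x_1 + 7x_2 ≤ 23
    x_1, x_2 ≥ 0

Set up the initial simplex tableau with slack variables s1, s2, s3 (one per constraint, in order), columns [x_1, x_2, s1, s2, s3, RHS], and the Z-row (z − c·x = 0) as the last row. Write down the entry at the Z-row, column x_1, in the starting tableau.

-2

The Z-row carries the negated objective coefficients: the x_1 entry is -2.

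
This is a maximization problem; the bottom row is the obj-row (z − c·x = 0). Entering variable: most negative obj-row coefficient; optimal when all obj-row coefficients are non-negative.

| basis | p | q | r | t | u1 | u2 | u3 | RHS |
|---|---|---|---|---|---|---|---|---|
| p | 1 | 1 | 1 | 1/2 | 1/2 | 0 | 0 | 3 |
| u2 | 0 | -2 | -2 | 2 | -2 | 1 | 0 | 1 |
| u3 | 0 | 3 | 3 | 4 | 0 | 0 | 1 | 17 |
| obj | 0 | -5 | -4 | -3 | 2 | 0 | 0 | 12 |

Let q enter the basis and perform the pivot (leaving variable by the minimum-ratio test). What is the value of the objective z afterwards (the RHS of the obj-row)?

27

Ratio test on column q — row 1: 3/1 = 3; row 2: entry -2 ≤ 0; row 3: 17/3 = 17/3. Minimum is 3 at row 1 (p leaves); pivot element 1.
Pivot on row 1; the obj-row RHS becomes 12 − (-5)·3 = 27.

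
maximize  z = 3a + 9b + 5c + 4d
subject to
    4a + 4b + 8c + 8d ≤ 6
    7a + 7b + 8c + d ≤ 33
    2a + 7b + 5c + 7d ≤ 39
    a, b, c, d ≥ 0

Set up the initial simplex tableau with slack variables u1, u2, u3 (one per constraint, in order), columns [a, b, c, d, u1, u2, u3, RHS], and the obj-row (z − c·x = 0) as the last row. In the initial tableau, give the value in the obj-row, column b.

-9

The obj-row carries the negated objective coefficients: the b entry is -9.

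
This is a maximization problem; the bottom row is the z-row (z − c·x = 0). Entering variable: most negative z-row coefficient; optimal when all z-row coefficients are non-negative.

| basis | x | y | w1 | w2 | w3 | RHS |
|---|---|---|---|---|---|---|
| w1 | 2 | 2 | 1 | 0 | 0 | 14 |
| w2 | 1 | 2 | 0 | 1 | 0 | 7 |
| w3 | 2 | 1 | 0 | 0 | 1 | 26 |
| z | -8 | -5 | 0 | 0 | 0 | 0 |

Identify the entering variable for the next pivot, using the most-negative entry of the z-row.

x

Negative z-row entries: x: -8, y: -5.
The most negative is -8 in column x, so x enters.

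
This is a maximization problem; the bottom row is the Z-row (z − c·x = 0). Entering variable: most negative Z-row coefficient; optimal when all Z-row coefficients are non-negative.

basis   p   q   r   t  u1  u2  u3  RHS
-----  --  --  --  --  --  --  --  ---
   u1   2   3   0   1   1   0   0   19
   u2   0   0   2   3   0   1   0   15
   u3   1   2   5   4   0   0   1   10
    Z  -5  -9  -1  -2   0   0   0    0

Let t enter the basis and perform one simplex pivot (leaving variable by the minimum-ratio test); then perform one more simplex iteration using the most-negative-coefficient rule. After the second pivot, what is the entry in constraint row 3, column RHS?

5

Ratio test on column t — row 1: 19/1 = 19; row 2: 15/3 = 5; row 3: 10/4 = 5/2. Minimum is 5/2 at row 3 (u3 leaves); pivot element 4.
Divide row 3 by 4; eliminate column t from the other rows.
Second iteration: most negative Z-row entry is -8 in column q, so q enters.
Ratio test on column q — row 1: (33/2)/(5/2) = 33/5; row 2: entry -3/2 ≤ 0; row 3: (5/2)/(1/2) = 5. Minimum is 5 at row 3 (t leaves); pivot element 1/2.
Divide row 3 by 1/2; eliminate column q from the other rows.
After both pivots, the entry at constraint row 3, column RHS is 5.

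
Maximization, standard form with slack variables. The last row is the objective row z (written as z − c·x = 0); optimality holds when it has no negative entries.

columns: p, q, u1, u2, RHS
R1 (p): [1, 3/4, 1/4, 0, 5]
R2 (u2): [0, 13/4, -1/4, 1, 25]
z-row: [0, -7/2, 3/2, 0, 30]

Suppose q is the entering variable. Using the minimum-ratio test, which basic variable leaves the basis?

p

Column q entries and ratios — p: 5/(3/4) = 20/3; u2: 25/(13/4) = 100/13.
Smallest ratio is 20/3 in the row of p, so p leaves.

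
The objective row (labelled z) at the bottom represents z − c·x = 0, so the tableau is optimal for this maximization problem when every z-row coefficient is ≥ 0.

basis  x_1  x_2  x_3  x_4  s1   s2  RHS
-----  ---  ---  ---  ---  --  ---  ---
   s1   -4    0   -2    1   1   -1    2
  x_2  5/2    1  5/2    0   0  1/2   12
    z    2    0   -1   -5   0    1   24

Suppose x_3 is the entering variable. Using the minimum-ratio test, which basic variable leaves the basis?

Column x_3 entries and ratios — s1: -2 ≤ 0, skip; x_2: 12/(5/2) = 24/5.
Smallest ratio is 24/5 in the row of x_2, so x_2 leaves.

x_2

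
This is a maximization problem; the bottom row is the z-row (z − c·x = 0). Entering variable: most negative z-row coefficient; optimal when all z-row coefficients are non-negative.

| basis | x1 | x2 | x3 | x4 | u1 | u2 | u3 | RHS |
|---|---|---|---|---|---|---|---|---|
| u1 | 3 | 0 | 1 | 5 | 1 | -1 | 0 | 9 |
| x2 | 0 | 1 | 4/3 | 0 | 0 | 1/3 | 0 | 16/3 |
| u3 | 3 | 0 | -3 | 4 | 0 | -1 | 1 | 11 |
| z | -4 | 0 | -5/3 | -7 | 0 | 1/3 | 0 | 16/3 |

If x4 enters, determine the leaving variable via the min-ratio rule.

Column x4 entries and ratios — u1: 9/5 = 9/5; x2: 0 ≤ 0, skip; u3: 11/4 = 11/4.
Smallest ratio is 9/5 in the row of u1, so u1 leaves.

u1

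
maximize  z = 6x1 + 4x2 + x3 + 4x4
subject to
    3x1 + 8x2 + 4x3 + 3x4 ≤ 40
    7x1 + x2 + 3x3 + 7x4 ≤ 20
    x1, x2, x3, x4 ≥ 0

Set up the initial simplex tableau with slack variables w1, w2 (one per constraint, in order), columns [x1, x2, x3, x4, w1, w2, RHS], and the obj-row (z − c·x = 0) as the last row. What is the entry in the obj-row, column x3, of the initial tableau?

-1

The obj-row carries the negated objective coefficients: the x3 entry is -1.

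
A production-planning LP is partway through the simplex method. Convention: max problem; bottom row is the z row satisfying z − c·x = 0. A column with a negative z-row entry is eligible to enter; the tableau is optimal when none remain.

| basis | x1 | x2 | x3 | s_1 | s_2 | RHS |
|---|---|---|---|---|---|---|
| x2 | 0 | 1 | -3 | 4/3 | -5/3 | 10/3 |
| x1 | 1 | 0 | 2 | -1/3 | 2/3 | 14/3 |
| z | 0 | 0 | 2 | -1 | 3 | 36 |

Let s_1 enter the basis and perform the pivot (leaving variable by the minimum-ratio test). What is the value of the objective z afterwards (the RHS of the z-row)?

Ratio test on column s_1 — row 1: (10/3)/(4/3) = 5/2; row 2: entry -1/3 ≤ 0. Minimum is 5/2 at row 1 (x2 leaves); pivot element 4/3.
Pivot on row 1; the z-row RHS becomes 36 − (-1)·(5/2) = 77/2.

77/2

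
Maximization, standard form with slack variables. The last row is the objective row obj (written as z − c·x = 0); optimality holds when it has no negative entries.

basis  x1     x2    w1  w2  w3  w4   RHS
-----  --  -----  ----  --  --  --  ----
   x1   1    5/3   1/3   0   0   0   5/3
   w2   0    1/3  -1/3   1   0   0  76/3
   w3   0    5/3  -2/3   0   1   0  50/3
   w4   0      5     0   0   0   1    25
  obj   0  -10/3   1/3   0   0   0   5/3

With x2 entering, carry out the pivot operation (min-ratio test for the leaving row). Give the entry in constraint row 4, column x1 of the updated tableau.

-3

Ratio test on column x2 — row 1: (5/3)/(5/3) = 1; row 2: (76/3)/(1/3) = 76; row 3: (50/3)/(5/3) = 10; row 4: 25/5 = 5. Minimum is 1 at row 1 (x1 leaves); pivot element 5/3.
Divide row 1 by 5/3; eliminate column x2 from the other rows.
Row 4 update in column x1: 0 − 5·(3/5) = -3.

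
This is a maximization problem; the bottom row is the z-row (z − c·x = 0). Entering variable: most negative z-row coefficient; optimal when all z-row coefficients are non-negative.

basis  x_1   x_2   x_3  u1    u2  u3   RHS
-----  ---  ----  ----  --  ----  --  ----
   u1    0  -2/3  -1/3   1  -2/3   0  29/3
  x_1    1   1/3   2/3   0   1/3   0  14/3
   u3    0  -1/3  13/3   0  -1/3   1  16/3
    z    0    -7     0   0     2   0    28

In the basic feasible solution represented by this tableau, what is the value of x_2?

x_2 is not in the basis, so in the current basic feasible solution x_2 = 0.

0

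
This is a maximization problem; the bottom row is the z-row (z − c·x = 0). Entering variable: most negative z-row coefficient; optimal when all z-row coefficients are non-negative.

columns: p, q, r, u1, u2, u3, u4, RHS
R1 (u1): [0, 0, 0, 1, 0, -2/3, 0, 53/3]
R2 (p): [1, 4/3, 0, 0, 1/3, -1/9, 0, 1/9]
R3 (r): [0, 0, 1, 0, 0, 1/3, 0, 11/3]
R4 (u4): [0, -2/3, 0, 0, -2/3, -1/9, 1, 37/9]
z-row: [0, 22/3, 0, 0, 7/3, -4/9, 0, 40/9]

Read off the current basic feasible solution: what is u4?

37/9

u4 is basic (row 4); its value is the RHS of that row, 37/9.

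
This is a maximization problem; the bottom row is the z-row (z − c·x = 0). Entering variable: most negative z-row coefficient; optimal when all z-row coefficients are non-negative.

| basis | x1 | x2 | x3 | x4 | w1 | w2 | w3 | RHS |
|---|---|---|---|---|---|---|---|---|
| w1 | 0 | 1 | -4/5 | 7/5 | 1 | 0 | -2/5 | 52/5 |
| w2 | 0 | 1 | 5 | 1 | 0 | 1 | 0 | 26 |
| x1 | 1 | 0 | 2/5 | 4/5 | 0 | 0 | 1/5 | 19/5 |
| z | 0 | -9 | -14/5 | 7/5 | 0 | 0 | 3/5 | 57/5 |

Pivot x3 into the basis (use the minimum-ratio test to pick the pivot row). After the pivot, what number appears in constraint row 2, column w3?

0

Ratio test on column x3 — row 1: entry -4/5 ≤ 0; row 2: 26/5 = 26/5; row 3: (19/5)/(2/5) = 19/2. Minimum is 26/5 at row 2 (w2 leaves); pivot element 5.
Divide row 2 by 5; eliminate column x3 from the other rows.
In the new row 2, the w3 entry is the old entry divided by the pivot: 0/5 = 0.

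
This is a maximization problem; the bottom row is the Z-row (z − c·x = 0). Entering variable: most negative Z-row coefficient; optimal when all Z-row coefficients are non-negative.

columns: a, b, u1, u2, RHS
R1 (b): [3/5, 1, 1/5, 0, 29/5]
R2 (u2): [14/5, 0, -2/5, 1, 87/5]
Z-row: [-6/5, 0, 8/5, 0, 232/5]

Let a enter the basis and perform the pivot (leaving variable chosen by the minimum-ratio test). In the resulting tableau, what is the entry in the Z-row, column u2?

Ratio test on column a — row 1: (29/5)/(3/5) = 29/3; row 2: (87/5)/(14/5) = 87/14. Minimum is 87/14 at row 2 (u2 leaves); pivot element 14/5.
Divide row 2 by 14/5; eliminate column a from the other rows.
Z-row update in column u2: 0 − (-6/5)·(5/14) = 3/7.

3/7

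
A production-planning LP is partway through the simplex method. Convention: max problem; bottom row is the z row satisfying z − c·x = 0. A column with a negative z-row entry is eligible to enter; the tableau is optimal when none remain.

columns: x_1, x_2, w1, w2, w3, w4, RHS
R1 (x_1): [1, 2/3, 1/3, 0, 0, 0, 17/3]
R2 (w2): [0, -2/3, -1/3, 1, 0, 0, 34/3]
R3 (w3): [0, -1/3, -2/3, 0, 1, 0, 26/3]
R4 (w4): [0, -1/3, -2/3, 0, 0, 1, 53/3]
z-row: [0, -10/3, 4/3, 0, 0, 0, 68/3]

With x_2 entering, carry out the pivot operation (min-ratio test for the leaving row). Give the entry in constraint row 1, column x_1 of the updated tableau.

Ratio test on column x_2 — row 1: (17/3)/(2/3) = 17/2; row 2: entry -2/3 ≤ 0; row 3: entry -1/3 ≤ 0; row 4: entry -1/3 ≤ 0. Minimum is 17/2 at row 1 (x_1 leaves); pivot element 2/3.
Divide row 1 by 2/3; eliminate column x_2 from the other rows.
In the new row 1, the x_1 entry is the old entry divided by the pivot: 1/(2/3) = 3/2.

3/2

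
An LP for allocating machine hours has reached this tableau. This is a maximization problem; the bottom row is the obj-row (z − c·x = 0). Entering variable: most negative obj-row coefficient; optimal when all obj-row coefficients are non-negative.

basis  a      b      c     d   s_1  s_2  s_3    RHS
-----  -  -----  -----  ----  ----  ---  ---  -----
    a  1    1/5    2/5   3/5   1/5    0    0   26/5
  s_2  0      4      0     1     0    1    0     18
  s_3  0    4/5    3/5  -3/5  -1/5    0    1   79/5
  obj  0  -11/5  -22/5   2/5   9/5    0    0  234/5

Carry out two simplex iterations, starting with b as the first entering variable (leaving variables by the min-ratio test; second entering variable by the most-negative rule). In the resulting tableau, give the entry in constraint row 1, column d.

11/8

Ratio test on column b — row 1: (26/5)/(1/5) = 26; row 2: 18/4 = 9/2; row 3: (79/5)/(4/5) = 79/4. Minimum is 9/2 at row 2 (s_2 leaves); pivot element 4.
Divide row 2 by 4; eliminate column b from the other rows.
Second iteration: most negative obj-row entry is -22/5 in column c, so c enters.
Ratio test on column c — row 1: (43/10)/(2/5) = 43/4; row 2: entry 0 ≤ 0; row 3: (61/5)/(3/5) = 61/3. Minimum is 43/4 at row 1 (a leaves); pivot element 2/5.
Divide row 1 by 2/5; eliminate column c from the other rows.
After both pivots, the entry at constraint row 1, column d is 11/8.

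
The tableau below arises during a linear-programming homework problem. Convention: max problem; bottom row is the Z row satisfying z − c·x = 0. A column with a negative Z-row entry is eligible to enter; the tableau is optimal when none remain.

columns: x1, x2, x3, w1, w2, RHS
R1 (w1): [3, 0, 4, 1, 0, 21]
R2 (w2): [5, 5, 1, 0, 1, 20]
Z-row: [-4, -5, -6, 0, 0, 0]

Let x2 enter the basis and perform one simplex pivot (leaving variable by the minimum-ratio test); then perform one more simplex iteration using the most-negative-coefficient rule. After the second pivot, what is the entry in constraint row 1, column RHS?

21/4

Ratio test on column x2 — row 1: entry 0 ≤ 0; row 2: 20/5 = 4. Minimum is 4 at row 2 (w2 leaves); pivot element 5.
Divide row 2 by 5; eliminate column x2 from the other rows.
Second iteration: most negative Z-row entry is -5 in column x3, so x3 enters.
Ratio test on column x3 — row 1: 21/4 = 21/4; row 2: 4/(1/5) = 20. Minimum is 21/4 at row 1 (w1 leaves); pivot element 4.
Divide row 1 by 4; eliminate column x3 from the other rows.
After both pivots, the entry at constraint row 1, column RHS is 21/4.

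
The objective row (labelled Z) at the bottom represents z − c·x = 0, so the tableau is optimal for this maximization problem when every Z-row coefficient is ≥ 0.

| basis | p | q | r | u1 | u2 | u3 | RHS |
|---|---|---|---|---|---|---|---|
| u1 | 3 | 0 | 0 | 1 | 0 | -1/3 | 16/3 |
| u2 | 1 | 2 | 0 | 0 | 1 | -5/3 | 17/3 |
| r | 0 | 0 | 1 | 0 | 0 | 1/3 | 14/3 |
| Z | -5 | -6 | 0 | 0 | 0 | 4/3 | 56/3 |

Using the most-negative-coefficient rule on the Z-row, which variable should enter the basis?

Negative Z-row entries: p: -5, q: -6.
The most negative is -6 in column q, so q enters.

q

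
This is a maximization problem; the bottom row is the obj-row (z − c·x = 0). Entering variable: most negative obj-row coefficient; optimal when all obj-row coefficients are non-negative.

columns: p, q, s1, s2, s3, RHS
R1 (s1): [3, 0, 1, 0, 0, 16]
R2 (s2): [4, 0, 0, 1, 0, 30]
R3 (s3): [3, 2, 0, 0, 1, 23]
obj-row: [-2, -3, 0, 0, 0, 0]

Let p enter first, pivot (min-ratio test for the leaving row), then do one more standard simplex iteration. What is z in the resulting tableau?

Ratio test on column p — row 1: 16/3 = 16/3; row 2: 30/4 = 15/2; row 3: 23/3 = 23/3. Minimum is 16/3 at row 1 (s1 leaves); pivot element 3.
Pivot on row 1; the obj-row RHS becomes 0 − (-2)·(16/3) = 32/3.
Next entering variable (most negative obj-row entry -3): q.
Ratio test on column q — row 1: entry 0 ≤ 0; row 2: entry 0 ≤ 0; row 3: 7/2 = 7/2. Minimum is 7/2 at row 3 (s3 leaves); pivot element 2.
After the second pivot the obj-row RHS is 32/3 − (-3)·(7/2) = 127/6.

127/6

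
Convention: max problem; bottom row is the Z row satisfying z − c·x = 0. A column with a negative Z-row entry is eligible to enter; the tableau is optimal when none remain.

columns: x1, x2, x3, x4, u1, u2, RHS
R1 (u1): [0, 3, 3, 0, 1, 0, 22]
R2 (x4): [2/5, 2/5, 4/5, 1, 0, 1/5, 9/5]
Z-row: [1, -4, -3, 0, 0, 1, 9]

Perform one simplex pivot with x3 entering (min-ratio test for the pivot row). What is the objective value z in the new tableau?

Ratio test on column x3 — row 1: 22/3 = 22/3; row 2: (9/5)/(4/5) = 9/4. Minimum is 9/4 at row 2 (x4 leaves); pivot element 4/5.
Pivot on row 2; the Z-row RHS becomes 9 − (-3)·(9/4) = 63/4.

63/4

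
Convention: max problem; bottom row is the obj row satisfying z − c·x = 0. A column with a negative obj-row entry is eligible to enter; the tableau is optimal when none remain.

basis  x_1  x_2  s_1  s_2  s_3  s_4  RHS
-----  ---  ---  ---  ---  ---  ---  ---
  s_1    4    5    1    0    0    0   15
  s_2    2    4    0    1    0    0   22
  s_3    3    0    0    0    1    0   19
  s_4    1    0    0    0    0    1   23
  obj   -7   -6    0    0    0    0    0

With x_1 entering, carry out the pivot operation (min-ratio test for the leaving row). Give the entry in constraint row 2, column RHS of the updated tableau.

29/2

Ratio test on column x_1 — row 1: 15/4 = 15/4; row 2: 22/2 = 11; row 3: 19/3 = 19/3; row 4: 23/1 = 23. Minimum is 15/4 at row 1 (s_1 leaves); pivot element 4.
Divide row 1 by 4; eliminate column x_1 from the other rows.
Row 2 update in column RHS: 22 − 2·(15/4) = 29/2.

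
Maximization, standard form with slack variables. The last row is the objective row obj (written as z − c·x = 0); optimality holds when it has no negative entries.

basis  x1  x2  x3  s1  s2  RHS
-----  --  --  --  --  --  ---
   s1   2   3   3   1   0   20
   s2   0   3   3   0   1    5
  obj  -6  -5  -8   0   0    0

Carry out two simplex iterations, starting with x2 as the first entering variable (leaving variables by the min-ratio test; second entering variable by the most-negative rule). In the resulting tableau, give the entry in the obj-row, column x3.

Ratio test on column x2 — row 1: 20/3 = 20/3; row 2: 5/3 = 5/3. Minimum is 5/3 at row 2 (s2 leaves); pivot element 3.
Divide row 2 by 3; eliminate column x2 from the other rows.
Second iteration: most negative obj-row entry is -6 in column x1, so x1 enters.
Ratio test on column x1 — row 1: 15/2 = 15/2; row 2: entry 0 ≤ 0. Minimum is 15/2 at row 1 (s1 leaves); pivot element 2.
Divide row 1 by 2; eliminate column x1 from the other rows.
After both pivots, the entry at the obj-row, column x3 is -3.

-3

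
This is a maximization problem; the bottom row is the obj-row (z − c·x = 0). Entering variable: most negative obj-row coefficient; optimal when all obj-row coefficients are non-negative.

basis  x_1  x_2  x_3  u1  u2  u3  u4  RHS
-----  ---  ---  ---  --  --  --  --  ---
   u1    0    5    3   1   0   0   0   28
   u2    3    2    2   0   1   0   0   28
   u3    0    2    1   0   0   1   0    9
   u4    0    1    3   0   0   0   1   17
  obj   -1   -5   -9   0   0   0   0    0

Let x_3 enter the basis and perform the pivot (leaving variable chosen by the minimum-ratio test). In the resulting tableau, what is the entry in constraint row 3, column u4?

Ratio test on column x_3 — row 1: 28/3 = 28/3; row 2: 28/2 = 14; row 3: 9/1 = 9; row 4: 17/3 = 17/3. Minimum is 17/3 at row 4 (u4 leaves); pivot element 3.
Divide row 4 by 3; eliminate column x_3 from the other rows.
Row 3 update in column u4: 0 − 1·(1/3) = -1/3.

-1/3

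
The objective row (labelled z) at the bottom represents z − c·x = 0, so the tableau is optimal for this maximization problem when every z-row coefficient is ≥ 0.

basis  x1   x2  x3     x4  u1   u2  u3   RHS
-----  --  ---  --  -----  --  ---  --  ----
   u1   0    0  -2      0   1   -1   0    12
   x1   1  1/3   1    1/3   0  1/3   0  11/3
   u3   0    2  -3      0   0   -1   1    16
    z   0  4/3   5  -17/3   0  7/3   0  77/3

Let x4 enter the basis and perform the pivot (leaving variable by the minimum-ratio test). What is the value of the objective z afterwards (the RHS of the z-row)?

88

Ratio test on column x4 — row 1: entry 0 ≤ 0; row 2: (11/3)/(1/3) = 11; row 3: entry 0 ≤ 0. Minimum is 11 at row 2 (x1 leaves); pivot element 1/3.
Pivot on row 2; the z-row RHS becomes 77/3 − (-17/3)·11 = 88.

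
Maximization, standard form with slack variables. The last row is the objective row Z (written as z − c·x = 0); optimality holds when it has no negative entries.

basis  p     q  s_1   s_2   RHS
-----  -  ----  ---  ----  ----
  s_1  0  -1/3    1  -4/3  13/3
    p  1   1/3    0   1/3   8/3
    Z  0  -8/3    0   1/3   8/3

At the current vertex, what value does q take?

0

q is not in the basis, so in the current basic feasible solution q = 0.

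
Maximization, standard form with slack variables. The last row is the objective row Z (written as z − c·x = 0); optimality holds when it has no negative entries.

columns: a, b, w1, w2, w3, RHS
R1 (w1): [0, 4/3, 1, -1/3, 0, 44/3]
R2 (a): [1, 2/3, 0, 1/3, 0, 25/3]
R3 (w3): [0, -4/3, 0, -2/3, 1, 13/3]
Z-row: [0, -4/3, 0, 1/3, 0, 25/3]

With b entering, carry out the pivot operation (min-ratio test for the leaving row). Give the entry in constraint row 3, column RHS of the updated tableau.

19

Ratio test on column b — row 1: (44/3)/(4/3) = 11; row 2: (25/3)/(2/3) = 25/2; row 3: entry -4/3 ≤ 0. Minimum is 11 at row 1 (w1 leaves); pivot element 4/3.
Divide row 1 by 4/3; eliminate column b from the other rows.
Row 3 update in column RHS: 13/3 − (-4/3)·11 = 19.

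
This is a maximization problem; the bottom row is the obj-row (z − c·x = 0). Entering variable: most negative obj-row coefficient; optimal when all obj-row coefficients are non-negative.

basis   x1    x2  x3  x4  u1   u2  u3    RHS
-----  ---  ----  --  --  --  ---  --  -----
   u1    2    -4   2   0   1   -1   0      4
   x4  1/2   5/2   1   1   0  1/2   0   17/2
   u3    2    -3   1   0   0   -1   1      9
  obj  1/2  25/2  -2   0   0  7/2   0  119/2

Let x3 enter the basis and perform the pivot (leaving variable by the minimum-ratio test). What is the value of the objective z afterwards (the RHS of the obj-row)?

Ratio test on column x3 — row 1: 4/2 = 2; row 2: (17/2)/1 = 17/2; row 3: 9/1 = 9. Minimum is 2 at row 1 (u1 leaves); pivot element 2.
Pivot on row 1; the obj-row RHS becomes 119/2 − (-2)·2 = 127/2.

127/2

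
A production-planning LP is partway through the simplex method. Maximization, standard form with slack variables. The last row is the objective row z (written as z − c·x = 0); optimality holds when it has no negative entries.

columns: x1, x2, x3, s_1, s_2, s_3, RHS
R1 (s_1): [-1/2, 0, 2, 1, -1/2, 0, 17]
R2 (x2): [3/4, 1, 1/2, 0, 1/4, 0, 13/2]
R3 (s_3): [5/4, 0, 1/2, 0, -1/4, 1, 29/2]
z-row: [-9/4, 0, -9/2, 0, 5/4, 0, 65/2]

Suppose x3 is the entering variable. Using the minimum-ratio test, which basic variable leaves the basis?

s_1

Column x3 entries and ratios — s_1: 17/2 = 17/2; x2: (13/2)/(1/2) = 13; s_3: (29/2)/(1/2) = 29.
Smallest ratio is 17/2 in the row of s_1, so s_1 leaves.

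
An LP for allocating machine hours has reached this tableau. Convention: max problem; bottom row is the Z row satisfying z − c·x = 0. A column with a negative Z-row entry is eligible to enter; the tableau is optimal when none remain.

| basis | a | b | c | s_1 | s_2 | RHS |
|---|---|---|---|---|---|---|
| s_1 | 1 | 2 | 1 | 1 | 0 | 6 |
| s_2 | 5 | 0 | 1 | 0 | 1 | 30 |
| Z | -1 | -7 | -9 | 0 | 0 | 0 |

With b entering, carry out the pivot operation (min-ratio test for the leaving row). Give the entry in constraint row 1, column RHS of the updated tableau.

3

Ratio test on column b — row 1: 6/2 = 3; row 2: entry 0 ≤ 0. Minimum is 3 at row 1 (s_1 leaves); pivot element 2.
Divide row 1 by 2; eliminate column b from the other rows.
In the new row 1, the RHS entry is the old entry divided by the pivot: 6/2 = 3.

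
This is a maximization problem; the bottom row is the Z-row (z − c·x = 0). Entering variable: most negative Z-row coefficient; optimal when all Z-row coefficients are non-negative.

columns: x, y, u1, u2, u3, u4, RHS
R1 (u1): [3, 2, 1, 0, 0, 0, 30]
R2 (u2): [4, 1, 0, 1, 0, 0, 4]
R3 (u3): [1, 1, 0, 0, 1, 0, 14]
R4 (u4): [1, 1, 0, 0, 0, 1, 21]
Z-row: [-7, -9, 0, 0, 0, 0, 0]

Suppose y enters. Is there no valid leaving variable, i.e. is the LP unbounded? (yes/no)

no

Column y has positive entries in row(s) 1, 2, 3, 4, so the ratio test bounds it — not unbounded.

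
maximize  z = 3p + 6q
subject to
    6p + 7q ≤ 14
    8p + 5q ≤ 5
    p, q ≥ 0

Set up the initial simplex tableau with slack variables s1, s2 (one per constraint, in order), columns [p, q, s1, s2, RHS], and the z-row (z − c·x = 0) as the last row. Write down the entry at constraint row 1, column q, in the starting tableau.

Constraint 1 has coefficient 7 on q.

7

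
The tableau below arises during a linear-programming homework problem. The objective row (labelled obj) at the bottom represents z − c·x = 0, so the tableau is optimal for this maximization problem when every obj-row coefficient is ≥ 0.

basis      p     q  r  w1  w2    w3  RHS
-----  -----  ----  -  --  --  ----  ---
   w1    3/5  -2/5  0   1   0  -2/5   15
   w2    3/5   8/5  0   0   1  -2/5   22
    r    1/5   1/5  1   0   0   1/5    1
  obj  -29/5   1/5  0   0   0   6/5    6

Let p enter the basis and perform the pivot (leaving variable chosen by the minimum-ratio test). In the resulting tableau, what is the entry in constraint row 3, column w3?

1

Ratio test on column p — row 1: 15/(3/5) = 25; row 2: 22/(3/5) = 110/3; row 3: 1/(1/5) = 5. Minimum is 5 at row 3 (r leaves); pivot element 1/5.
Divide row 3 by 1/5; eliminate column p from the other rows.
In the new row 3, the w3 entry is the old entry divided by the pivot: (1/5)/(1/5) = 1.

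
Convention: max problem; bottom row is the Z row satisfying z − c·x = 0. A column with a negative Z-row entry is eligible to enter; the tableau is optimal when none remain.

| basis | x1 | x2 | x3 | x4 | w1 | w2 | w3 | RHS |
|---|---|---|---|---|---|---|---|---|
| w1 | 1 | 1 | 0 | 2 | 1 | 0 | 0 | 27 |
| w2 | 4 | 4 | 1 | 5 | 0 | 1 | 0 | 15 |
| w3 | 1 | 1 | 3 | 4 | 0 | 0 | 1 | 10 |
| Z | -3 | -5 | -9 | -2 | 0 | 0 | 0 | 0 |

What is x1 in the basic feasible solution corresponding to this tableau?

x1 is not in the basis, so in the current basic feasible solution x1 = 0.

0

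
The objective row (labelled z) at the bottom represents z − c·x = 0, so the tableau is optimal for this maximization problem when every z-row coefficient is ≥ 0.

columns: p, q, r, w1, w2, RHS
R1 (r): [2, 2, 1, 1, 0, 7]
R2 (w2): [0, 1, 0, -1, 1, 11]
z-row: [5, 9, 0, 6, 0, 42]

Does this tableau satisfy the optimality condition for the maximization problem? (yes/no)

Every z-row coefficient is ≥ 0, so the tableau is optimal.

yes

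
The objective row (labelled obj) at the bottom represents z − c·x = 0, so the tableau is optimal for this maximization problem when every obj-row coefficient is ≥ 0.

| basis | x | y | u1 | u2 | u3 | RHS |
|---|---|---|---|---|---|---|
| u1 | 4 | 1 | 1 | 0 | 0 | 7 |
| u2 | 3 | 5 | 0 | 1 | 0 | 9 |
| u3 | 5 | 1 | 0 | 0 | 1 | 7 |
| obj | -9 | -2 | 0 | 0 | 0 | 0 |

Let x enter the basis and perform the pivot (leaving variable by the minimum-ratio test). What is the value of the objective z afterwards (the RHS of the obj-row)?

Ratio test on column x — row 1: 7/4 = 7/4; row 2: 9/3 = 3; row 3: 7/5 = 7/5. Minimum is 7/5 at row 3 (u3 leaves); pivot element 5.
Pivot on row 3; the obj-row RHS becomes 0 − (-9)·(7/5) = 63/5.

63/5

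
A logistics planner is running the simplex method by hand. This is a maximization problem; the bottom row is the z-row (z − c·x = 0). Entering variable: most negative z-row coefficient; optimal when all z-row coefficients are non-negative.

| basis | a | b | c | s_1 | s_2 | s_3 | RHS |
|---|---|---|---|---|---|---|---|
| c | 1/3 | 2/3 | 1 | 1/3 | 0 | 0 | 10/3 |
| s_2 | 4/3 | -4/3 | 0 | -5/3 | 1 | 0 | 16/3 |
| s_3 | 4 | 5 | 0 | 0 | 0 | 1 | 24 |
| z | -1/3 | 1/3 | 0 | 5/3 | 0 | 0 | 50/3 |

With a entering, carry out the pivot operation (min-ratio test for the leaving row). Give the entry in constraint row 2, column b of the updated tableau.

Ratio test on column a — row 1: (10/3)/(1/3) = 10; row 2: (16/3)/(4/3) = 4; row 3: 24/4 = 6. Minimum is 4 at row 2 (s_2 leaves); pivot element 4/3.
Divide row 2 by 4/3; eliminate column a from the other rows.
In the new row 2, the b entry is the old entry divided by the pivot: (-4/3)/(4/3) = -1.

-1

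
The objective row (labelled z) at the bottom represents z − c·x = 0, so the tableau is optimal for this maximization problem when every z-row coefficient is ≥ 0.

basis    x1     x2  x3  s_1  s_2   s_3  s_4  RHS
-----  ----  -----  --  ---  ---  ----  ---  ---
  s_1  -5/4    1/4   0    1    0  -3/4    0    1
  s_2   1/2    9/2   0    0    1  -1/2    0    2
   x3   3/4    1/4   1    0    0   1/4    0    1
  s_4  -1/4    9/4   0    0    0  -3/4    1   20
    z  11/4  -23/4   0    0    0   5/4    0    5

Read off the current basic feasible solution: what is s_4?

20

s_4 is basic (row 4); its value is the RHS of that row, 20.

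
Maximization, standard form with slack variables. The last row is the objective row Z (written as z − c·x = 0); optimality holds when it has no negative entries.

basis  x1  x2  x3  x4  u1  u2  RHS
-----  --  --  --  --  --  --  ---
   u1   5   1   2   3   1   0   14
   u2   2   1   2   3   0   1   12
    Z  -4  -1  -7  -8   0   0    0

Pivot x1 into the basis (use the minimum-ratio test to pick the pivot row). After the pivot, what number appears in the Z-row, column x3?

Ratio test on column x1 — row 1: 14/5 = 14/5; row 2: 12/2 = 6. Minimum is 14/5 at row 1 (u1 leaves); pivot element 5.
Divide row 1 by 5; eliminate column x1 from the other rows.
Z-row update in column x3: -7 − (-4)·(2/5) = -27/5.

-27/5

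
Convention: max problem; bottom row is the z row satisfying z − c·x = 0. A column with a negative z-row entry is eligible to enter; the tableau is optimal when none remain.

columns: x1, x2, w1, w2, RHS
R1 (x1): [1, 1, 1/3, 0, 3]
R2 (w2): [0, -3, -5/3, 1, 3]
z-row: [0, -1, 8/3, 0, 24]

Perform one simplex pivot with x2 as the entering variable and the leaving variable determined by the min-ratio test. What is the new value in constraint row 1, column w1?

Ratio test on column x2 — row 1: 3/1 = 3; row 2: entry -3 ≤ 0. Minimum is 3 at row 1 (x1 leaves); pivot element 1.
Divide row 1 by 1; eliminate column x2 from the other rows.
In the new row 1, the w1 entry is the old entry divided by the pivot: (1/3)/1 = 1/3.

1/3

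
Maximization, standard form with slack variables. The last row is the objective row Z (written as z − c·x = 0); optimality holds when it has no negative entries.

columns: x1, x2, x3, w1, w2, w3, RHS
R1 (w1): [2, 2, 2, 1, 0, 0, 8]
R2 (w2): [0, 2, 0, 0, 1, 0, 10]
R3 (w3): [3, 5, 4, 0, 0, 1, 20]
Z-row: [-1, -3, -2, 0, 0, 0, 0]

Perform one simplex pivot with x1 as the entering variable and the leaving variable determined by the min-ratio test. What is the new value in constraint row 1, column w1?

Ratio test on column x1 — row 1: 8/2 = 4; row 2: entry 0 ≤ 0; row 3: 20/3 = 20/3. Minimum is 4 at row 1 (w1 leaves); pivot element 2.
Divide row 1 by 2; eliminate column x1 from the other rows.
In the new row 1, the w1 entry is the old entry divided by the pivot: 1/2 = 1/2.

1/2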